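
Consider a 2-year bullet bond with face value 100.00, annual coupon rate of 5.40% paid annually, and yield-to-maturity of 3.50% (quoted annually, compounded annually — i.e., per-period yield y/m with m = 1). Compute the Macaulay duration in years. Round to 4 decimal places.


Answer: Macaulay duration = 1.9496 years

Derivation:
Coupon per period c = face * coupon_rate / m = 5.400000
Periods per year m = 1; per-period yield y/m = 0.035000
Number of cashflows N = 2
Cashflows (t years, CF_t, discount factor 1/(1+y/m)^(m*t), PV):
  t = 1.0000: CF_t = 5.400000, DF = 0.966184, PV = 5.217391
  t = 2.0000: CF_t = 105.400000, DF = 0.933511, PV = 98.392028
Price P = sum_t PV_t = 103.609419
Macaulay numerator sum_t t * PV_t:
  t * PV_t at t = 1.0000: 5.217391
  t * PV_t at t = 2.0000: 196.784056
Macaulay duration D = (sum_t t * PV_t) / P = 202.001447 / 103.609419 = 1.949644


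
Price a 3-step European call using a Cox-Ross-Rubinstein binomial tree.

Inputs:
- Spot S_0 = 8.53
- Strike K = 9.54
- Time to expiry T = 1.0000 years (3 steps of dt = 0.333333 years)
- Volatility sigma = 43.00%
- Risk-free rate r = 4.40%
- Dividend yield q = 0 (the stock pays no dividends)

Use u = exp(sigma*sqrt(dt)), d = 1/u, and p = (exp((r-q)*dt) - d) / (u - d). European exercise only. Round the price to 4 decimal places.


Answer: Price = V(0,0) = 1.2906

Derivation:
dt = T/N = 0.333333
u = exp(sigma*sqrt(dt)) = 1.281794; d = 1/u = 0.780157
p = (exp((r-q)*dt) - d) / (u - d) = 0.467705
Discount per step: exp(-r*dt) = 0.985440
Stock lattice S(k, i) with i counting down-moves:
  k=0: S(0,0) = 8.5300
  k=1: S(1,0) = 10.9337; S(1,1) = 6.6547
  k=2: S(2,0) = 14.0148; S(2,1) = 8.5300; S(2,2) = 5.1917
  k=3: S(3,0) = 17.9640; S(3,1) = 10.9337; S(3,2) = 6.6547; S(3,3) = 4.0504
Terminal payoffs V(N, i) = max(S_T - K, 0):
  V(3,0) = 8.424026; V(3,1) = 1.393702; V(3,2) = 0.000000; V(3,3) = 0.000000
Backward induction: V(k, i) = exp(-r*dt) * [p * V(k+1, i) + (1-p) * V(k+1, i+1)].
  V(2,0) = exp(-r*dt) * [p*8.424026 + (1-p)*1.393702] = 4.613652
  V(2,1) = exp(-r*dt) * [p*1.393702 + (1-p)*0.000000] = 0.642351
  V(2,2) = exp(-r*dt) * [p*0.000000 + (1-p)*0.000000] = 0.000000
  V(1,0) = exp(-r*dt) * [p*4.613652 + (1-p)*0.642351] = 2.463352
  V(1,1) = exp(-r*dt) * [p*0.642351 + (1-p)*0.000000] = 0.296056
  V(0,0) = exp(-r*dt) * [p*2.463352 + (1-p)*0.296056] = 1.290642


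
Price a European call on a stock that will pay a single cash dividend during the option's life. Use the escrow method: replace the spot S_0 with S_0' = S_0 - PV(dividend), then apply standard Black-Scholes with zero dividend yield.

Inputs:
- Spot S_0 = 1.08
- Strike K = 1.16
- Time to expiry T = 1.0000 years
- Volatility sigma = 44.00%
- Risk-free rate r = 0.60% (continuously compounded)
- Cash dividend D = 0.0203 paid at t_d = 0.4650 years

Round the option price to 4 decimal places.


PV(D) = D * exp(-r * t_d) = 0.0203 * 0.99721389 = 0.02024344
S_0' = S_0 - PV(D) = 1.0800 - 0.02024344 = 1.05975656
d1 = (ln(S_0'/K) + (r + sigma^2/2)*T) / (sigma*sqrt(T)) = 0.02822549
d2 = d1 - sigma*sqrt(T) = -0.41177451
exp(-rT) = 0.99401796
N(d1) = 0.51125885; N(d2) = 0.34025235
C = S_0' * N(d1) - K * exp(-rT) * N(d2) = 1.05975656 * 0.51125885 - 1.1600 * 0.99401796 * 0.34025235 = 0.1495

Answer: Price = 0.1495


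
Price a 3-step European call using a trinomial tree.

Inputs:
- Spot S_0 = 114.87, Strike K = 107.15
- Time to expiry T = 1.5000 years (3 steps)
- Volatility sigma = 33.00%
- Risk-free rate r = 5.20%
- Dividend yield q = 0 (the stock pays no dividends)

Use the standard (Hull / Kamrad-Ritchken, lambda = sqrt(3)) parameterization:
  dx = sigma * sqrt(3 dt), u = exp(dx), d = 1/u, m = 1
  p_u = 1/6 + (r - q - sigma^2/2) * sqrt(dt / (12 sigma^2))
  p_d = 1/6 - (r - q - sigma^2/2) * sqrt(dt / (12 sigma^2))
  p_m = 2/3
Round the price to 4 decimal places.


dt = T/N = 0.500000; dx = sigma*sqrt(3*dt) = 0.404166
u = exp(dx) = 1.498052; d = 1/u = 0.667533
p_u = 0.165151, p_m = 0.666667, p_d = 0.168182
Discount per step: exp(-r*dt) = 0.974335
Stock lattice S(k, j) with j the centered position index:
  k=0: S(0,+0) = 114.8700
  k=1: S(1,-1) = 76.6796; S(1,+0) = 114.8700; S(1,+1) = 172.0813
  k=2: S(2,-2) = 51.1862; S(2,-1) = 76.6796; S(2,+0) = 114.8700; S(2,+1) = 172.0813; S(2,+2) = 257.7867
  k=3: S(3,-3) = 34.1685; S(3,-2) = 51.1862; S(3,-1) = 76.6796; S(3,+0) = 114.8700; S(3,+1) = 172.0813; S(3,+2) = 257.7867; S(3,+3) = 386.1780
Terminal payoffs V(N, j) = max(S_T - K, 0):
  V(3,-3) = 0.000000; V(3,-2) = 0.000000; V(3,-1) = 0.000000; V(3,+0) = 7.720000; V(3,+1) = 64.931269; V(3,+2) = 150.636744; V(3,+3) = 279.028028
Backward induction: V(k, j) = exp(-r*dt) * [p_u * V(k+1, j+1) + p_m * V(k+1, j) + p_d * V(k+1, j-1)]
  V(2,-2) = exp(-r*dt) * [p_u*0.000000 + p_m*0.000000 + p_d*0.000000] = 0.000000
  V(2,-1) = exp(-r*dt) * [p_u*7.720000 + p_m*0.000000 + p_d*0.000000] = 1.242245
  V(2,+0) = exp(-r*dt) * [p_u*64.931269 + p_m*7.720000 + p_d*0.000000] = 15.462838
  V(2,+1) = exp(-r*dt) * [p_u*150.636744 + p_m*64.931269 + p_d*7.720000] = 67.680938
  V(2,+2) = exp(-r*dt) * [p_u*279.028028 + p_m*150.636744 + p_d*64.931269] = 153.386250
  V(1,-1) = exp(-r*dt) * [p_u*15.462838 + p_m*1.242245 + p_d*0.000000] = 3.295074
  V(1,+0) = exp(-r*dt) * [p_u*67.680938 + p_m*15.462838 + p_d*1.242245] = 21.138268
  V(1,+1) = exp(-r*dt) * [p_u*153.386250 + p_m*67.680938 + p_d*15.462838] = 71.178220
  V(0,+0) = exp(-r*dt) * [p_u*71.178220 + p_m*21.138268 + p_d*3.295074] = 25.723927

Answer: Price = V(0,0) = 25.7239


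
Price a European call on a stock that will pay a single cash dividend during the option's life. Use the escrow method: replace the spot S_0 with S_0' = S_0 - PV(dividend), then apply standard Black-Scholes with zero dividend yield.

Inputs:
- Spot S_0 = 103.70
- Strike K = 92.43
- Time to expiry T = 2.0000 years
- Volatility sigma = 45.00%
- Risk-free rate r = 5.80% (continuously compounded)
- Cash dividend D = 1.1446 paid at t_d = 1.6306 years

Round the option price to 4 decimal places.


Answer: Price = 34.5910

Derivation:
PV(D) = D * exp(-r * t_d) = 1.1446 * 0.90975968 = 1.04131093
S_0' = S_0 - PV(D) = 103.7000 - 1.04131093 = 102.65868907
d1 = (ln(S_0'/K) + (r + sigma^2/2)*T) / (sigma*sqrt(T)) = 0.66540034
d2 = d1 - sigma*sqrt(T) = 0.02900424
exp(-rT) = 0.89047522
N(d1) = 0.74710277; N(d2) = 0.51156940
C = S_0' * N(d1) - K * exp(-rT) * N(d2) = 102.65868907 * 0.74710277 - 92.4300 * 0.89047522 * 0.51156940 = 34.5910


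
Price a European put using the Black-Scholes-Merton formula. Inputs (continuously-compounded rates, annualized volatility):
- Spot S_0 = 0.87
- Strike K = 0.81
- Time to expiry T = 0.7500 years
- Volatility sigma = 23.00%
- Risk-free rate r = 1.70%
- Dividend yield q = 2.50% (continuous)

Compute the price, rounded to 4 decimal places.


Answer: Price = 0.0420

Derivation:
d1 = (ln(S/K) + (r - q + 0.5*sigma^2) * T) / (sigma * sqrt(T)) = 0.42822553
d2 = d1 - sigma * sqrt(T) = 0.22903969
exp(-rT) = 0.98733094; exp(-qT) = 0.98142469
P = K * exp(-rT) * N(-d2) - S_0 * exp(-qT) * N(-d1)
N(-d1) = 0.33424346; N(-d2) = 0.40941903
P = 0.8100 * 0.98733094 * 0.40941903 - 0.8700 * 0.98142469 * 0.33424346 = 0.0420


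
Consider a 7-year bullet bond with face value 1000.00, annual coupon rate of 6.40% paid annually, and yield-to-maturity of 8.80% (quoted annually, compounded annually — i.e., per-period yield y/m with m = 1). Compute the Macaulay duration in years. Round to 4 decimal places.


Coupon per period c = face * coupon_rate / m = 64.000000
Periods per year m = 1; per-period yield y/m = 0.088000
Number of cashflows N = 7
Cashflows (t years, CF_t, discount factor 1/(1+y/m)^(m*t), PV):
  t = 1.0000: CF_t = 64.000000, DF = 0.919118, PV = 58.823529
  t = 2.0000: CF_t = 64.000000, DF = 0.844777, PV = 54.065744
  t = 3.0000: CF_t = 64.000000, DF = 0.776450, PV = 49.692779
  t = 4.0000: CF_t = 64.000000, DF = 0.713649, PV = 45.673510
  t = 5.0000: CF_t = 64.000000, DF = 0.655927, PV = 41.979329
  t = 6.0000: CF_t = 64.000000, DF = 0.602874, PV = 38.583943
  t = 7.0000: CF_t = 1064.000000, DF = 0.554112, PV = 589.575408
Price P = sum_t PV_t = 878.394243
Macaulay numerator sum_t t * PV_t:
  t * PV_t at t = 1.0000: 58.823529
  t * PV_t at t = 2.0000: 108.131488
  t * PV_t at t = 3.0000: 149.078338
  t * PV_t at t = 4.0000: 182.694042
  t * PV_t at t = 5.0000: 209.896647
  t * PV_t at t = 6.0000: 231.503655
  t * PV_t at t = 7.0000: 4127.027858
Macaulay duration D = (sum_t t * PV_t) / P = 5067.155557 / 878.394243 = 5.768658

Answer: Macaulay duration = 5.7687 years


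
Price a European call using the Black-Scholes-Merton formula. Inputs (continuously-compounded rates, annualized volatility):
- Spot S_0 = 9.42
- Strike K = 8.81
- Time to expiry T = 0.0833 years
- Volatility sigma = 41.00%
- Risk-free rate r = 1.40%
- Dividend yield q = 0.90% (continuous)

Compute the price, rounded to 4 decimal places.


Answer: Price = 0.8039

Derivation:
d1 = (ln(S/K) + (r - q + 0.5*sigma^2) * T) / (sigma * sqrt(T)) = 0.62844203
d2 = d1 - sigma * sqrt(T) = 0.51010890
exp(-rT) = 0.99883448; exp(-qT) = 0.99925058
C = S_0 * exp(-qT) * N(d1) - K * exp(-rT) * N(d2)
N(d1) = 0.73514280; N(d2) = 0.69501242
C = 9.4200 * 0.99925058 * 0.73514280 - 8.8100 * 0.99883448 * 0.69501242 = 0.8039


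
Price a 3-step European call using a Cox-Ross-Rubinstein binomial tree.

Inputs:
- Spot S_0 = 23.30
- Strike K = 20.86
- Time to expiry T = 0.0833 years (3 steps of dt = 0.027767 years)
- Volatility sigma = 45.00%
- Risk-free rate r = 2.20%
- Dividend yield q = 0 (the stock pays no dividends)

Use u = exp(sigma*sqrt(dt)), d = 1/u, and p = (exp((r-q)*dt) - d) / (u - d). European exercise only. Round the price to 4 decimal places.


Answer: Price = V(0,0) = 2.7849

Derivation:
dt = T/N = 0.027767
u = exp(sigma*sqrt(dt)) = 1.077868; d = 1/u = 0.927757
p = (exp((r-q)*dt) - d) / (u - d) = 0.485333
Discount per step: exp(-r*dt) = 0.999389
Stock lattice S(k, i) with i counting down-moves:
  k=0: S(0,0) = 23.3000
  k=1: S(1,0) = 25.1143; S(1,1) = 21.6167
  k=2: S(2,0) = 27.0699; S(2,1) = 23.3000; S(2,2) = 20.0551
  k=3: S(3,0) = 29.1778; S(3,1) = 25.1143; S(3,2) = 21.6167; S(3,3) = 18.6063
Terminal payoffs V(N, i) = max(S_T - K, 0):
  V(3,0) = 8.317806; V(3,1) = 4.254324; V(3,2) = 0.756748; V(3,3) = 0.000000
Backward induction: V(k, i) = exp(-r*dt) * [p * V(k+1, i) + (1-p) * V(k+1, i+1)].
  V(2,0) = exp(-r*dt) * [p*8.317806 + (1-p)*4.254324] = 6.222664
  V(2,1) = exp(-r*dt) * [p*4.254324 + (1-p)*0.756748] = 2.452739
  V(2,2) = exp(-r*dt) * [p*0.756748 + (1-p)*0.000000] = 0.367050
  V(1,0) = exp(-r*dt) * [p*6.222664 + (1-p)*2.452739] = 4.279794
  V(1,1) = exp(-r*dt) * [p*2.452739 + (1-p)*0.367050] = 1.378462
  V(0,0) = exp(-r*dt) * [p*4.279794 + (1-p)*1.378462] = 2.784873


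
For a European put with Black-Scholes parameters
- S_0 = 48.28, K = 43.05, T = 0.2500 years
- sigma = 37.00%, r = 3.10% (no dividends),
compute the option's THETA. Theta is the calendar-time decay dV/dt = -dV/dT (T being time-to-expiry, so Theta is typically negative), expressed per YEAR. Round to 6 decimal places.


Answer: Theta = -4.985720

Derivation:
d1 = 0.7541495425; d2 = 0.5691495425
phi(d1) = 0.3001991175; exp(-qT) = 1.0000000000; exp(-rT) = 0.9922799538
Theta = -S*exp(-qT)*phi(d1)*sigma/(2*sqrt(T)) + r*K*exp(-rT)*N(-d2) - q*S*exp(-qT)*N(-d1)
N(-d1) = 0.2253797158; N(-d2) = 0.2846273298; sqrt(T) = 0.5000000000
Term 1 = -48.2800 * 1.0000000000 * 0.3001991175 * 0.3700 / (2 * 0.5000000000) = -5.3626369554
Term 2 = 0.0310 * 43.0500 * 0.9922799538 * 0.2846273298 = 0.3769169480
Term 3 = 0 (no dividend yield, q = 0)
Theta = -5.3626369554 + (0.3769169480) + (0.0000000000) = -4.985720


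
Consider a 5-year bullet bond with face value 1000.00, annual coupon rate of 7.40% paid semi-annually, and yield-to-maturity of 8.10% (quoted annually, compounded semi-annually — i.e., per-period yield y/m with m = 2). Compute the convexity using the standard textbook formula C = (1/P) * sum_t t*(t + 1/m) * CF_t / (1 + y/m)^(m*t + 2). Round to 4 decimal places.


Coupon per period c = face * coupon_rate / m = 37.000000
Periods per year m = 2; per-period yield y/m = 0.040500
Number of cashflows N = 10
Cashflows (t years, CF_t, discount factor 1/(1+y/m)^(m*t), PV):
  t = 0.5000: CF_t = 37.000000, DF = 0.961076, PV = 35.559827
  t = 1.0000: CF_t = 37.000000, DF = 0.923668, PV = 34.175711
  t = 1.5000: CF_t = 37.000000, DF = 0.887715, PV = 32.845469
  t = 2.0000: CF_t = 37.000000, DF = 0.853162, PV = 31.567005
  t = 2.5000: CF_t = 37.000000, DF = 0.819954, PV = 30.338304
  t = 3.0000: CF_t = 37.000000, DF = 0.788039, PV = 29.157428
  t = 3.5000: CF_t = 37.000000, DF = 0.757365, PV = 28.022516
  t = 4.0000: CF_t = 37.000000, DF = 0.727886, PV = 26.931779
  t = 4.5000: CF_t = 37.000000, DF = 0.699554, PV = 25.883498
  t = 5.0000: CF_t = 1037.000000, DF = 0.672325, PV = 697.200855
Price P = sum_t PV_t = 971.682393
Convexity numerator sum_t t*(t + 1/m) * CF_t / (1+y/m)^(m*t + 2):
  t = 0.5000: term = 16.422735
  t = 1.0000: term = 47.350508
  t = 1.5000: term = 91.014913
  t = 2.0000: term = 145.787142
  t = 2.5000: term = 210.168873
  t = 3.0000: term = 282.783683
  t = 3.5000: term = 362.368968
  t = 4.0000: term = 447.768341
  t = 4.5000: term = 537.924484
  t = 5.0000: term = 17709.505542
Convexity = (1/P) * sum = 19851.095188 / 971.682393 = 20.429613

Answer: Convexity = 20.4296


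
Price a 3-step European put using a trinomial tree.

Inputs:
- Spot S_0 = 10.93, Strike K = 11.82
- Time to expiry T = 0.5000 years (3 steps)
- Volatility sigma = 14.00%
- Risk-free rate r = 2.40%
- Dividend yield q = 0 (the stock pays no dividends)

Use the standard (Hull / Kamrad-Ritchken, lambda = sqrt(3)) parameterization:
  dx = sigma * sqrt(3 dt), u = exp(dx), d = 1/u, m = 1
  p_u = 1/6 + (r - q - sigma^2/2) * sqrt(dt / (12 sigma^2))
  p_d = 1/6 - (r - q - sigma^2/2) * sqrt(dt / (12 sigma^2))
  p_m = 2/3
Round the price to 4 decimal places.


dt = T/N = 0.166667; dx = sigma*sqrt(3*dt) = 0.098995
u = exp(dx) = 1.104061; d = 1/u = 0.905747
p_u = 0.178620, p_m = 0.666667, p_d = 0.154713
Discount per step: exp(-r*dt) = 0.996008
Stock lattice S(k, j) with j the centered position index:
  k=0: S(0,+0) = 10.9300
  k=1: S(1,-1) = 9.8998; S(1,+0) = 10.9300; S(1,+1) = 12.0674
  k=2: S(2,-2) = 8.9667; S(2,-1) = 9.8998; S(2,+0) = 10.9300; S(2,+1) = 12.0674; S(2,+2) = 13.3231
  k=3: S(3,-3) = 8.1216; S(3,-2) = 8.9667; S(3,-1) = 9.8998; S(3,+0) = 10.9300; S(3,+1) = 12.0674; S(3,+2) = 13.3231; S(3,+3) = 14.7095
Terminal payoffs V(N, j) = max(K - S_T, 0):
  V(3,-3) = 3.698406; V(3,-2) = 2.853267; V(3,-1) = 1.920182; V(3,+0) = 0.890000; V(3,+1) = 0.000000; V(3,+2) = 0.000000; V(3,+3) = 0.000000
Backward induction: V(k, j) = exp(-r*dt) * [p_u * V(k+1, j+1) + p_m * V(k+1, j) + p_d * V(k+1, j-1)]
  V(2,-2) = exp(-r*dt) * [p_u*1.920182 + p_m*2.853267 + p_d*3.698406] = 2.806106
  V(2,-1) = exp(-r*dt) * [p_u*0.890000 + p_m*1.920182 + p_d*2.853267] = 1.873024
  V(2,+0) = exp(-r*dt) * [p_u*0.000000 + p_m*0.890000 + p_d*1.920182] = 0.886856
  V(2,+1) = exp(-r*dt) * [p_u*0.000000 + p_m*0.000000 + p_d*0.890000] = 0.137145
  V(2,+2) = exp(-r*dt) * [p_u*0.000000 + p_m*0.000000 + p_d*0.000000] = 0.000000
  V(1,-1) = exp(-r*dt) * [p_u*0.886856 + p_m*1.873024 + p_d*2.806106] = 1.833885
  V(1,+0) = exp(-r*dt) * [p_u*0.137145 + p_m*0.886856 + p_d*1.873024] = 0.901901
  V(1,+1) = exp(-r*dt) * [p_u*0.000000 + p_m*0.137145 + p_d*0.886856] = 0.227726
  V(0,+0) = exp(-r*dt) * [p_u*0.227726 + p_m*0.901901 + p_d*1.833885] = 0.921975

Answer: Price = V(0,0) = 0.9220


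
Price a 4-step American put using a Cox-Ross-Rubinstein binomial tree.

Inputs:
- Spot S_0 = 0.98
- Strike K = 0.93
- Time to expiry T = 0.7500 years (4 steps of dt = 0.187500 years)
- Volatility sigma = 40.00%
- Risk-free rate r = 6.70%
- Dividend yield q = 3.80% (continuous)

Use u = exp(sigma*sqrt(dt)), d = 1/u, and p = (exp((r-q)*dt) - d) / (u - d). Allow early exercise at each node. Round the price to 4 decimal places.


Answer: Price = V(0,0) = 0.0960

Derivation:
dt = T/N = 0.187500
u = exp(sigma*sqrt(dt)) = 1.189110; d = 1/u = 0.840965
p = (exp((r-q)*dt) - d) / (u - d) = 0.472468
Discount per step: exp(-r*dt) = 0.987516
Stock lattice S(k, i) with i counting down-moves:
  k=0: S(0,0) = 0.9800
  k=1: S(1,0) = 1.1653; S(1,1) = 0.8241
  k=2: S(2,0) = 1.3857; S(2,1) = 0.9800; S(2,2) = 0.6931
  k=3: S(3,0) = 1.6478; S(3,1) = 1.1653; S(3,2) = 0.8241; S(3,3) = 0.5829
  k=4: S(4,0) = 1.9594; S(4,1) = 1.3857; S(4,2) = 0.9800; S(4,3) = 0.6931; S(4,4) = 0.4902
Terminal payoffs V(N, i) = max(K - S_T, 0):
  V(4,0) = 0.000000; V(4,1) = 0.000000; V(4,2) = 0.000000; V(4,3) = 0.236922; V(4,4) = 0.439840
Backward induction: V(k, i) = exp(-r*dt) * [p * V(k+1, i) + (1-p) * V(k+1, i+1)]; then take max(V_cont, immediate exercise) for American.
  V(3,0) = exp(-r*dt) * [p*0.000000 + (1-p)*0.000000] = 0.000000; exercise = 0.000000; V(3,0) = max -> 0.000000
  V(3,1) = exp(-r*dt) * [p*0.000000 + (1-p)*0.000000] = 0.000000; exercise = 0.000000; V(3,1) = max -> 0.000000
  V(3,2) = exp(-r*dt) * [p*0.000000 + (1-p)*0.236922] = 0.123424; exercise = 0.105854; V(3,2) = max -> 0.123424
  V(3,3) = exp(-r*dt) * [p*0.236922 + (1-p)*0.439840] = 0.339674; exercise = 0.347146; V(3,3) = max -> 0.347146
  V(2,0) = exp(-r*dt) * [p*0.000000 + (1-p)*0.000000] = 0.000000; exercise = 0.000000; V(2,0) = max -> 0.000000
  V(2,1) = exp(-r*dt) * [p*0.000000 + (1-p)*0.123424] = 0.064297; exercise = 0.000000; V(2,1) = max -> 0.064297
  V(2,2) = exp(-r*dt) * [p*0.123424 + (1-p)*0.347146] = 0.238430; exercise = 0.236922; V(2,2) = max -> 0.238430
  V(1,0) = exp(-r*dt) * [p*0.000000 + (1-p)*0.064297] = 0.033495; exercise = 0.000000; V(1,0) = max -> 0.033495
  V(1,1) = exp(-r*dt) * [p*0.064297 + (1-p)*0.238430] = 0.154208; exercise = 0.105854; V(1,1) = max -> 0.154208
  V(0,0) = exp(-r*dt) * [p*0.033495 + (1-p)*0.154208] = 0.095962; exercise = 0.000000; V(0,0) = max -> 0.095962


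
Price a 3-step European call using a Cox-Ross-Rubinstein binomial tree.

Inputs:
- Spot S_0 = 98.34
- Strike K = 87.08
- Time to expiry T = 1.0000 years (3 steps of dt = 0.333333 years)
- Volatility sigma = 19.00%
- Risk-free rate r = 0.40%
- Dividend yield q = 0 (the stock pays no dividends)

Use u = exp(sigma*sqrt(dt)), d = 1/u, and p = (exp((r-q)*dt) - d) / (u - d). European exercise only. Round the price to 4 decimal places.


Answer: Price = V(0,0) = 13.9103

Derivation:
dt = T/N = 0.333333
u = exp(sigma*sqrt(dt)) = 1.115939; d = 1/u = 0.896106
p = (exp((r-q)*dt) - d) / (u - d) = 0.478673
Discount per step: exp(-r*dt) = 0.998668
Stock lattice S(k, i) with i counting down-moves:
  k=0: S(0,0) = 98.3400
  k=1: S(1,0) = 109.7415; S(1,1) = 88.1231
  k=2: S(2,0) = 122.4648; S(2,1) = 98.3400; S(2,2) = 78.9676
  k=3: S(3,0) = 136.6633; S(3,1) = 109.7415; S(3,2) = 88.1231; S(3,3) = 70.7633
Terminal payoffs V(N, i) = max(S_T - K, 0):
  V(3,0) = 49.583338; V(3,1) = 22.661479; V(3,2) = 1.043066; V(3,3) = 0.000000
Backward induction: V(k, i) = exp(-r*dt) * [p * V(k+1, i) + (1-p) * V(k+1, i+1)].
  V(2,0) = exp(-r*dt) * [p*49.583338 + (1-p)*22.661479] = 35.500869
  V(2,1) = exp(-r*dt) * [p*22.661479 + (1-p)*1.043066] = 11.376029
  V(2,2) = exp(-r*dt) * [p*1.043066 + (1-p)*0.000000] = 0.498622
  V(1,0) = exp(-r*dt) * [p*35.500869 + (1-p)*11.376029] = 22.893383
  V(1,1) = exp(-r*dt) * [p*11.376029 + (1-p)*0.498622] = 5.697736
  V(0,0) = exp(-r*dt) * [p*22.893383 + (1-p)*5.697736] = 13.910262


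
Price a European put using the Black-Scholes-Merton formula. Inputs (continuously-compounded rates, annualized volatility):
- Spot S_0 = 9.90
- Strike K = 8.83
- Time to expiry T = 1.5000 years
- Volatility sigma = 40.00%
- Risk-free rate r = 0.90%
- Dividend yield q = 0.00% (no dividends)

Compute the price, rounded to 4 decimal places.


Answer: Price = 1.2662

Derivation:
d1 = (ln(S/K) + (r - q + 0.5*sigma^2) * T) / (sigma * sqrt(T)) = 0.50598241
d2 = d1 - sigma * sqrt(T) = 0.01608446
exp(-rT) = 0.98659072; exp(-qT) = 1.00000000
P = K * exp(-rT) * N(-d2) - S_0 * exp(-qT) * N(-d1)
N(-d1) = 0.30643450; N(-d2) = 0.49358351
P = 8.8300 * 0.98659072 * 0.49358351 - 9.9000 * 1.00000000 * 0.30643450 = 1.2662


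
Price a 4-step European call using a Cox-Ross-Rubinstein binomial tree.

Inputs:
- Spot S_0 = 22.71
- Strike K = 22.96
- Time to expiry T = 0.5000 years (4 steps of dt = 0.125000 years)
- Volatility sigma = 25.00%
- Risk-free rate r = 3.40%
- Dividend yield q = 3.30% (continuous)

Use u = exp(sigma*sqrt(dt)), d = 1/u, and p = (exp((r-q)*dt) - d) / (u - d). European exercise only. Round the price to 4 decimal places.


Answer: Price = V(0,0) = 1.4150

Derivation:
dt = T/N = 0.125000
u = exp(sigma*sqrt(dt)) = 1.092412; d = 1/u = 0.915405
p = (exp((r-q)*dt) - d) / (u - d) = 0.478624
Discount per step: exp(-r*dt) = 0.995759
Stock lattice S(k, i) with i counting down-moves:
  k=0: S(0,0) = 22.7100
  k=1: S(1,0) = 24.8087; S(1,1) = 20.7889
  k=2: S(2,0) = 27.1013; S(2,1) = 22.7100; S(2,2) = 19.0302
  k=3: S(3,0) = 29.6058; S(3,1) = 24.8087; S(3,2) = 20.7889; S(3,3) = 17.4204
  k=4: S(4,0) = 32.3417; S(4,1) = 27.1013; S(4,2) = 22.7100; S(4,3) = 19.0302; S(4,4) = 15.9467
Terminal payoffs V(N, i) = max(S_T - K, 0):
  V(4,0) = 9.381743; V(4,1) = 4.141310; V(4,2) = 0.000000; V(4,3) = 0.000000; V(4,4) = 0.000000
Backward induction: V(k, i) = exp(-r*dt) * [p * V(k+1, i) + (1-p) * V(k+1, i+1)].
  V(3,0) = exp(-r*dt) * [p*9.381743 + (1-p)*4.141310] = 6.621304
  V(3,1) = exp(-r*dt) * [p*4.141310 + (1-p)*0.000000] = 1.973722
  V(3,2) = exp(-r*dt) * [p*0.000000 + (1-p)*0.000000] = 0.000000
  V(3,3) = exp(-r*dt) * [p*0.000000 + (1-p)*0.000000] = 0.000000
  V(2,0) = exp(-r*dt) * [p*6.621304 + (1-p)*1.973722] = 4.180360
  V(2,1) = exp(-r*dt) * [p*1.973722 + (1-p)*0.000000] = 0.940663
  V(2,2) = exp(-r*dt) * [p*0.000000 + (1-p)*0.000000] = 0.000000
  V(1,0) = exp(-r*dt) * [p*4.180360 + (1-p)*0.940663] = 2.480693
  V(1,1) = exp(-r*dt) * [p*0.940663 + (1-p)*0.000000] = 0.448314
  V(0,0) = exp(-r*dt) * [p*2.480693 + (1-p)*0.448314] = 1.415032


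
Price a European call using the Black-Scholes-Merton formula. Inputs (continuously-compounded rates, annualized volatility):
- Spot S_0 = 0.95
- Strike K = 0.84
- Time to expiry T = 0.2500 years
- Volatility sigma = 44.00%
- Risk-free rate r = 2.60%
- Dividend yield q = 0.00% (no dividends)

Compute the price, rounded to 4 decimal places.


d1 = (ln(S/K) + (r - q + 0.5*sigma^2) * T) / (sigma * sqrt(T)) = 0.69890951
d2 = d1 - sigma * sqrt(T) = 0.47890951
exp(-rT) = 0.99352108; exp(-qT) = 1.00000000
C = S_0 * exp(-qT) * N(d1) - K * exp(-rT) * N(d2)
N(d1) = 0.75769571; N(d2) = 0.68399850
C = 0.9500 * 1.00000000 * 0.75769571 - 0.8400 * 0.99352108 * 0.68399850 = 0.1490

Answer: Price = 0.1490


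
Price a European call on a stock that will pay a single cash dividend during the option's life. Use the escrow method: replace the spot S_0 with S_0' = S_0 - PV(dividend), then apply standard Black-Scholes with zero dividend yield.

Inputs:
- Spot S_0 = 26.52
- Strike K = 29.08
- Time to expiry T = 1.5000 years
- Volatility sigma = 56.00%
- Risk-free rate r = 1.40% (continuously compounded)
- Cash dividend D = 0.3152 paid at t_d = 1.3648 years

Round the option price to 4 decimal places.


Answer: Price = 6.2564

Derivation:
PV(D) = D * exp(-r * t_d) = 0.3152 * 0.98107419 = 0.30923458
S_0' = S_0 - PV(D) = 26.5200 - 0.30923458 = 26.21076542
d1 = (ln(S_0'/K) + (r + sigma^2/2)*T) / (sigma*sqrt(T)) = 0.22208644
d2 = d1 - sigma*sqrt(T) = -0.46377069
exp(-rT) = 0.97921896
N(d1) = 0.58787670; N(d2) = 0.32140602
C = S_0' * N(d1) - K * exp(-rT) * N(d2) = 26.21076542 * 0.58787670 - 29.0800 * 0.97921896 * 0.32140602 = 6.2564


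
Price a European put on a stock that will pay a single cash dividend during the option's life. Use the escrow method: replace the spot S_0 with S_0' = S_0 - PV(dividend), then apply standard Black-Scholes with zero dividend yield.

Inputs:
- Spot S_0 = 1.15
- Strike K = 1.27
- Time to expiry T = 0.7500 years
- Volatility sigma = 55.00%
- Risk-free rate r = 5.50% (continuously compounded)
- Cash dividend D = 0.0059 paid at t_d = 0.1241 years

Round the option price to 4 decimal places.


PV(D) = D * exp(-r * t_d) = 0.0059 * 0.99319774 = 0.00585987
S_0' = S_0 - PV(D) = 1.1500 - 0.00585987 = 1.14414013
d1 = (ln(S_0'/K) + (r + sigma^2/2)*T) / (sigma*sqrt(T)) = 0.10565296
d2 = d1 - sigma*sqrt(T) = -0.37066102
exp(-rT) = 0.95958920
N(-d1) = 0.45792885; N(-d2) = 0.64455499
P = K * exp(-rT) * N(-d2) - S_0' * N(-d1) = 1.2700 * 0.95958920 * 0.64455499 - 1.14414013 * 0.45792885 = 0.2616

Answer: Price = 0.2616


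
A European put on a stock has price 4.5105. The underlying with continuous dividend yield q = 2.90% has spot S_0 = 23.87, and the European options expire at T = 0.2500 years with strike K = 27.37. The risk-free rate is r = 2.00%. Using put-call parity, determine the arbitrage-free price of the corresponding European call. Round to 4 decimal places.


Answer: Call price = 0.9746

Derivation:
Put-call parity: C - P = S_0 * exp(-qT) - K * exp(-rT).
S_0 * exp(-qT) = 23.8700 * 0.99277622 = 23.69756832
K * exp(-rT) = 27.3700 * 0.99501248 = 27.23349156
C = P + S*exp(-qT) - K*exp(-rT)
C = 4.5105 + 23.69756832 - 27.23349156 = 0.9746


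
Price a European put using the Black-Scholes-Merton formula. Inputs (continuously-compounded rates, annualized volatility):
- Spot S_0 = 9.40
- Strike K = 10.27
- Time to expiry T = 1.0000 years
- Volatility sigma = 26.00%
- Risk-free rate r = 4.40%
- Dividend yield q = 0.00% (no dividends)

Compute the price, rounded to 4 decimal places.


Answer: Price = 1.2228

Derivation:
d1 = (ln(S/K) + (r - q + 0.5*sigma^2) * T) / (sigma * sqrt(T)) = -0.04122052
d2 = d1 - sigma * sqrt(T) = -0.30122052
exp(-rT) = 0.95695396; exp(-qT) = 1.00000000
P = K * exp(-rT) * N(-d2) - S_0 * exp(-qT) * N(-d1)
N(-d1) = 0.51643995; N(-d2) = 0.61837683
P = 10.2700 * 0.95695396 * 0.61837683 - 9.4000 * 1.00000000 * 0.51643995 = 1.2228


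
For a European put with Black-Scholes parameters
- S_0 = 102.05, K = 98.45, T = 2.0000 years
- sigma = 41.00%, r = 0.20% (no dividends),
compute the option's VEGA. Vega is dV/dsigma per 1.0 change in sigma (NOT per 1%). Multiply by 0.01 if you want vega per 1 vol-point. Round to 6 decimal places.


d1 = 0.3587516329; d2 = -0.2210759276
phi(d1) = 0.3740783916; exp(-qT) = 1.0000000000; exp(-rT) = 0.9960079893
Vega = S * exp(-qT) * phi(d1) * sqrt(T) = 102.0500 * 1.0000000000 * 0.3740783916 * 1.4142135624 = 53.987178

Answer: Vega = 53.987178


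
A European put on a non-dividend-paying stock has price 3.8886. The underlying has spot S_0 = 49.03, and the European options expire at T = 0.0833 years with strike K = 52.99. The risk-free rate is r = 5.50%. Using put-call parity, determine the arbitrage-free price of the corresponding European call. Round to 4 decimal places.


Put-call parity: C - P = S_0 * exp(-qT) - K * exp(-rT).
S_0 * exp(-qT) = 49.0300 * 1.00000000 = 49.03000000
K * exp(-rT) = 52.9900 * 0.99542898 = 52.74778160
C = P + S*exp(-qT) - K*exp(-rT)
C = 3.8886 + 49.03000000 - 52.74778160 = 0.1708

Answer: Call price = 0.1708


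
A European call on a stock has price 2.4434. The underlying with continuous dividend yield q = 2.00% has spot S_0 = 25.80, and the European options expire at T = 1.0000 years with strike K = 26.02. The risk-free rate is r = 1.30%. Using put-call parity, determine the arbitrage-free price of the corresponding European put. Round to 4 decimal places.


Answer: Put price = 2.8382

Derivation:
Put-call parity: C - P = S_0 * exp(-qT) - K * exp(-rT).
S_0 * exp(-qT) = 25.8000 * 0.98019867 = 25.28912577
K * exp(-rT) = 26.0200 * 0.98708414 = 25.68392919
P = C - S*exp(-qT) + K*exp(-rT)
P = 2.4434 - 25.28912577 + 25.68392919 = 2.8382


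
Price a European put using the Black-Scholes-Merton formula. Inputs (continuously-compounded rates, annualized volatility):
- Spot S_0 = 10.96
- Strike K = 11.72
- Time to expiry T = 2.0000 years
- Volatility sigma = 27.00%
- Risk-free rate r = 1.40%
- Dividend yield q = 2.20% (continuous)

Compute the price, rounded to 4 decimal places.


Answer: Price = 2.1494

Derivation:
d1 = (ln(S/K) + (r - q + 0.5*sigma^2) * T) / (sigma * sqrt(T)) = -0.02656758
d2 = d1 - sigma * sqrt(T) = -0.40840524
exp(-rT) = 0.97238837; exp(-qT) = 0.95695396
P = K * exp(-rT) * N(-d2) - S_0 * exp(-qT) * N(-d1)
N(-d1) = 0.51059768; N(-d2) = 0.65851191
P = 11.7200 * 0.97238837 * 0.65851191 - 10.9600 * 0.95695396 * 0.51059768 = 2.1494


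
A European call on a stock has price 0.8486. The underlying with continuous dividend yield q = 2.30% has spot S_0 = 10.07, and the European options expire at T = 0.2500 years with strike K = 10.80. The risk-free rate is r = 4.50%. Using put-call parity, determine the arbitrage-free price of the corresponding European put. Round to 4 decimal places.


Put-call parity: C - P = S_0 * exp(-qT) - K * exp(-rT).
S_0 * exp(-qT) = 10.0700 * 0.99426650 = 10.01226365
K * exp(-rT) = 10.8000 * 0.98881304 = 10.67918088
P = C - S*exp(-qT) + K*exp(-rT)
P = 0.8486 - 10.01226365 + 10.67918088 = 1.5155

Answer: Put price = 1.5155


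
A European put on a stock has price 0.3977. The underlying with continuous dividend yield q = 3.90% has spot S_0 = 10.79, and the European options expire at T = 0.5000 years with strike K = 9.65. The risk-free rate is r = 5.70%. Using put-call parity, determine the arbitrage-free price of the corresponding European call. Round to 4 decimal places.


Answer: Call price = 1.6005

Derivation:
Put-call parity: C - P = S_0 * exp(-qT) - K * exp(-rT).
S_0 * exp(-qT) = 10.7900 * 0.98068890 = 10.58163318
K * exp(-rT) = 9.6500 * 0.97190229 = 9.37885714
C = P + S*exp(-qT) - K*exp(-rT)
C = 0.3977 + 10.58163318 - 9.37885714 = 1.6005


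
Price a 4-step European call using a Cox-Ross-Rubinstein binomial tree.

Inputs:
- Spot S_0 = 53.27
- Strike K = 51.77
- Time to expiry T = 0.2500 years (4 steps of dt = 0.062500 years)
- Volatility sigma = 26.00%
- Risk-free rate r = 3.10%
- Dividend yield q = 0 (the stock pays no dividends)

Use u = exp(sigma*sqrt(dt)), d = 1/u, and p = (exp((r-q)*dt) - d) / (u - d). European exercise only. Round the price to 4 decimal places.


dt = T/N = 0.062500
u = exp(sigma*sqrt(dt)) = 1.067159; d = 1/u = 0.937067
p = (exp((r-q)*dt) - d) / (u - d) = 0.498664
Discount per step: exp(-r*dt) = 0.998064
Stock lattice S(k, i) with i counting down-moves:
  k=0: S(0,0) = 53.2700
  k=1: S(1,0) = 56.8476; S(1,1) = 49.9176
  k=2: S(2,0) = 60.6654; S(2,1) = 53.2700; S(2,2) = 46.7761
  k=3: S(3,0) = 64.7396; S(3,1) = 56.8476; S(3,2) = 49.9176; S(3,3) = 43.8324
  k=4: S(4,0) = 69.0875; S(4,1) = 60.6654; S(4,2) = 53.2700; S(4,3) = 46.7761; S(4,4) = 41.0739
Terminal payoffs V(N, i) = max(S_T - K, 0):
  V(4,0) = 17.317466; V(4,1) = 8.895388; V(4,2) = 1.500000; V(4,3) = 0.000000; V(4,4) = 0.000000
Backward induction: V(k, i) = exp(-r*dt) * [p * V(k+1, i) + (1-p) * V(k+1, i+1)].
  V(3,0) = exp(-r*dt) * [p*17.317466 + (1-p)*8.895388] = 13.069824
  V(3,1) = exp(-r*dt) * [p*8.895388 + (1-p)*1.500000] = 5.177768
  V(3,2) = exp(-r*dt) * [p*1.500000 + (1-p)*0.000000] = 0.746547
  V(3,3) = exp(-r*dt) * [p*0.000000 + (1-p)*0.000000] = 0.000000
  V(2,0) = exp(-r*dt) * [p*13.069824 + (1-p)*5.177768] = 9.095609
  V(2,1) = exp(-r*dt) * [p*5.177768 + (1-p)*0.746547] = 2.950514
  V(2,2) = exp(-r*dt) * [p*0.746547 + (1-p)*0.000000] = 0.371555
  V(1,0) = exp(-r*dt) * [p*9.095609 + (1-p)*2.950514] = 6.003206
  V(1,1) = exp(-r*dt) * [p*2.950514 + (1-p)*0.371555] = 1.654379
  V(0,0) = exp(-r*dt) * [p*6.003206 + (1-p)*1.654379] = 3.815580

Answer: Price = V(0,0) = 3.8156


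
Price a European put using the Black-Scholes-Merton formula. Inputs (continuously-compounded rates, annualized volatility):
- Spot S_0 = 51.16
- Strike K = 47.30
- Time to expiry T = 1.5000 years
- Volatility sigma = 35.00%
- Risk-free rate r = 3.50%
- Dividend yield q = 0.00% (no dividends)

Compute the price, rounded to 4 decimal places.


d1 = (ln(S/K) + (r - q + 0.5*sigma^2) * T) / (sigma * sqrt(T)) = 0.51981131
d2 = d1 - sigma * sqrt(T) = 0.09115060
exp(-rT) = 0.94885432; exp(-qT) = 1.00000000
P = K * exp(-rT) * N(-d2) - S_0 * exp(-qT) * N(-d1)
N(-d1) = 0.30159755; N(-d2) = 0.46368646
P = 47.3000 * 0.94885432 * 0.46368646 - 51.1600 * 1.00000000 * 0.30159755 = 5.3809

Answer: Price = 5.3809


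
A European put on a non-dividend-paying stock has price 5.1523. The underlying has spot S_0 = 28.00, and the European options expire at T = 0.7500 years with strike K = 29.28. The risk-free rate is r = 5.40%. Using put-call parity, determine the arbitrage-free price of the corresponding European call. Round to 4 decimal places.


Answer: Call price = 5.0344

Derivation:
Put-call parity: C - P = S_0 * exp(-qT) - K * exp(-rT).
S_0 * exp(-qT) = 28.0000 * 1.00000000 = 28.00000000
K * exp(-rT) = 29.2800 * 0.96030916 = 28.11785234
C = P + S*exp(-qT) - K*exp(-rT)
C = 5.1523 + 28.00000000 - 28.11785234 = 5.0344


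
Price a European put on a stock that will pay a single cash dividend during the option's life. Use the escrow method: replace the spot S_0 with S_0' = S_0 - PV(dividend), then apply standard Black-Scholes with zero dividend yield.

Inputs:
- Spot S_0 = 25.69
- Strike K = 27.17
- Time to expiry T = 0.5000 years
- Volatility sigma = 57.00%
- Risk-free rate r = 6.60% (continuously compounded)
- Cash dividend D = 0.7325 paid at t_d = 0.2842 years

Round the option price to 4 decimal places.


PV(D) = D * exp(-r * t_d) = 0.7325 * 0.98141762 = 0.71888841
S_0' = S_0 - PV(D) = 25.6900 - 0.71888841 = 24.97111159
d1 = (ln(S_0'/K) + (r + sigma^2/2)*T) / (sigma*sqrt(T)) = 0.07401348
d2 = d1 - sigma*sqrt(T) = -0.32903739
exp(-rT) = 0.96753856
N(-d1) = 0.47049983; N(-d2) = 0.62893628
P = K * exp(-rT) * N(-d2) - S_0' * N(-d1) = 27.1700 * 0.96753856 * 0.62893628 - 24.97111159 * 0.47049983 = 4.7846

Answer: Price = 4.7846


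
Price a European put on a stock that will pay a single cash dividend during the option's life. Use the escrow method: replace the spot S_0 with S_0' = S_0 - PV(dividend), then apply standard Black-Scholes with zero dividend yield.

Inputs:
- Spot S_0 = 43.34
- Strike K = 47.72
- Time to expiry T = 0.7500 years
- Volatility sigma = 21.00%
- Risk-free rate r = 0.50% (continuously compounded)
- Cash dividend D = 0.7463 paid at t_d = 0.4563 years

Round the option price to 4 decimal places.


Answer: Price = 6.3143

Derivation:
PV(D) = D * exp(-r * t_d) = 0.7463 * 0.99772110 = 0.74459926
S_0' = S_0 - PV(D) = 43.3400 - 0.74459926 = 42.59540074
d1 = (ln(S_0'/K) + (r + sigma^2/2)*T) / (sigma*sqrt(T)) = -0.51310940
d2 = d1 - sigma*sqrt(T) = -0.69497474
exp(-rT) = 0.99625702
N(-d1) = 0.69606260; N(-d2) = 0.75646443
P = K * exp(-rT) * N(-d2) - S_0' * N(-d1) = 47.7200 * 0.99625702 * 0.75646443 - 42.59540074 * 0.69606260 = 6.3143


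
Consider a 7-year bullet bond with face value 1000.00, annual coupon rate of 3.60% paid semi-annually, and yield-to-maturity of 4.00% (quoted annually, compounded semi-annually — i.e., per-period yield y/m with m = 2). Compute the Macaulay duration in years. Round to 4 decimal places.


Coupon per period c = face * coupon_rate / m = 18.000000
Periods per year m = 2; per-period yield y/m = 0.020000
Number of cashflows N = 14
Cashflows (t years, CF_t, discount factor 1/(1+y/m)^(m*t), PV):
  t = 0.5000: CF_t = 18.000000, DF = 0.980392, PV = 17.647059
  t = 1.0000: CF_t = 18.000000, DF = 0.961169, PV = 17.301038
  t = 1.5000: CF_t = 18.000000, DF = 0.942322, PV = 16.961802
  t = 2.0000: CF_t = 18.000000, DF = 0.923845, PV = 16.629218
  t = 2.5000: CF_t = 18.000000, DF = 0.905731, PV = 16.303155
  t = 3.0000: CF_t = 18.000000, DF = 0.887971, PV = 15.983485
  t = 3.5000: CF_t = 18.000000, DF = 0.870560, PV = 15.670083
  t = 4.0000: CF_t = 18.000000, DF = 0.853490, PV = 15.362827
  t = 4.5000: CF_t = 18.000000, DF = 0.836755, PV = 15.061595
  t = 5.0000: CF_t = 18.000000, DF = 0.820348, PV = 14.766269
  t = 5.5000: CF_t = 18.000000, DF = 0.804263, PV = 14.476735
  t = 6.0000: CF_t = 18.000000, DF = 0.788493, PV = 14.192877
  t = 6.5000: CF_t = 18.000000, DF = 0.773033, PV = 13.914585
  t = 7.0000: CF_t = 1018.000000, DF = 0.757875, PV = 771.516775
Price P = sum_t PV_t = 975.787502
Macaulay numerator sum_t t * PV_t:
  t * PV_t at t = 0.5000: 8.823529
  t * PV_t at t = 1.0000: 17.301038
  t * PV_t at t = 1.5000: 25.442703
  t * PV_t at t = 2.0000: 33.258435
  t * PV_t at t = 2.5000: 40.757886
  t * PV_t at t = 3.0000: 47.950455
  t * PV_t at t = 3.5000: 54.845291
  t * PV_t at t = 4.0000: 61.451307
  t * PV_t at t = 4.5000: 67.777177
  t * PV_t at t = 5.0000: 73.831347
  t * PV_t at t = 5.5000: 79.622041
  t * PV_t at t = 6.0000: 85.157263
  t * PV_t at t = 6.5000: 90.444805
  t * PV_t at t = 7.0000: 5400.617425
Macaulay duration D = (sum_t t * PV_t) / P = 6087.280703 / 975.787502 = 6.238326

Answer: Macaulay duration = 6.2383 years


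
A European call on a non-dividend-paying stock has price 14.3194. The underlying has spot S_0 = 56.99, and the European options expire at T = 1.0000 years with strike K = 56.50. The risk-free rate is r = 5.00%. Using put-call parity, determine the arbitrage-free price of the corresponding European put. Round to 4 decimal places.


Put-call parity: C - P = S_0 * exp(-qT) - K * exp(-rT).
S_0 * exp(-qT) = 56.9900 * 1.00000000 = 56.99000000
K * exp(-rT) = 56.5000 * 0.95122942 = 53.74446248
P = C - S*exp(-qT) + K*exp(-rT)
P = 14.3194 - 56.99000000 + 53.74446248 = 11.0739

Answer: Put price = 11.0739


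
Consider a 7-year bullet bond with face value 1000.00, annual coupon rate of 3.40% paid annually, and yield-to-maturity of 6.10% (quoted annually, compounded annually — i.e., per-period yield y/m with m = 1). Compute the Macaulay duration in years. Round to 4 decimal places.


Answer: Macaulay duration = 6.2798 years

Derivation:
Coupon per period c = face * coupon_rate / m = 34.000000
Periods per year m = 1; per-period yield y/m = 0.061000
Number of cashflows N = 7
Cashflows (t years, CF_t, discount factor 1/(1+y/m)^(m*t), PV):
  t = 1.0000: CF_t = 34.000000, DF = 0.942507, PV = 32.045240
  t = 2.0000: CF_t = 34.000000, DF = 0.888320, PV = 30.202866
  t = 3.0000: CF_t = 34.000000, DF = 0.837247, PV = 28.466414
  t = 4.0000: CF_t = 34.000000, DF = 0.789112, PV = 26.829797
  t = 5.0000: CF_t = 34.000000, DF = 0.743743, PV = 25.287273
  t = 6.0000: CF_t = 34.000000, DF = 0.700983, PV = 23.833434
  t = 7.0000: CF_t = 1034.000000, DF = 0.660682, PV = 683.144933
Price P = sum_t PV_t = 849.809956
Macaulay numerator sum_t t * PV_t:
  t * PV_t at t = 1.0000: 32.045240
  t * PV_t at t = 2.0000: 60.405731
  t * PV_t at t = 3.0000: 85.399243
  t * PV_t at t = 4.0000: 107.319187
  t * PV_t at t = 5.0000: 126.436365
  t * PV_t at t = 6.0000: 143.000601
  t * PV_t at t = 7.0000: 4782.014531
Macaulay duration D = (sum_t t * PV_t) / P = 5336.620898 / 849.809956 = 6.279782


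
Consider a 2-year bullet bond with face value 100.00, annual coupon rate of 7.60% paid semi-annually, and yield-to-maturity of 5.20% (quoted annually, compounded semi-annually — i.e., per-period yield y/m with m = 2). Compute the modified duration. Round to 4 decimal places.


Answer: Modified duration = 1.8474

Derivation:
Coupon per period c = face * coupon_rate / m = 3.800000
Periods per year m = 2; per-period yield y/m = 0.026000
Number of cashflows N = 4
Cashflows (t years, CF_t, discount factor 1/(1+y/m)^(m*t), PV):
  t = 0.5000: CF_t = 3.800000, DF = 0.974659, PV = 3.703704
  t = 1.0000: CF_t = 3.800000, DF = 0.949960, PV = 3.609848
  t = 1.5000: CF_t = 3.800000, DF = 0.925887, PV = 3.518370
  t = 2.0000: CF_t = 103.800000, DF = 0.902424, PV = 93.671594
Price P = sum_t PV_t = 104.503515
First compute Macaulay numerator sum_t t * PV_t:
  t * PV_t at t = 0.5000: 1.851852
  t * PV_t at t = 1.0000: 3.609848
  t * PV_t at t = 1.5000: 5.277555
  t * PV_t at t = 2.0000: 187.343188
Macaulay duration D = 198.082442 / 104.503515 = 1.895462
Modified duration = D / (1 + y/m) = 1.895462 / (1 + 0.026000) = 1.847429


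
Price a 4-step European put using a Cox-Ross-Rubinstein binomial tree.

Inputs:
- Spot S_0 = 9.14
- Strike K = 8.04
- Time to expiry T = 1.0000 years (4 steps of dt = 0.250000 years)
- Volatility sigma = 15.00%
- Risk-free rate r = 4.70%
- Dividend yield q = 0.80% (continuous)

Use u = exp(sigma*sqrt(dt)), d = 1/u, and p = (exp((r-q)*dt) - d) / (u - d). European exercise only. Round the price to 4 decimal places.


Answer: Price = V(0,0) = 0.0849

Derivation:
dt = T/N = 0.250000
u = exp(sigma*sqrt(dt)) = 1.077884; d = 1/u = 0.927743
p = (exp((r-q)*dt) - d) / (u - d) = 0.546515
Discount per step: exp(-r*dt) = 0.988319
Stock lattice S(k, i) with i counting down-moves:
  k=0: S(0,0) = 9.1400
  k=1: S(1,0) = 9.8519; S(1,1) = 8.4796
  k=2: S(2,0) = 10.6192; S(2,1) = 9.1400; S(2,2) = 7.8669
  k=3: S(3,0) = 11.4462; S(3,1) = 9.8519; S(3,2) = 8.4796; S(3,3) = 7.2984
  k=4: S(4,0) = 12.3377; S(4,1) = 10.6192; S(4,2) = 9.1400; S(4,3) = 7.8669; S(4,4) = 6.7711
Terminal payoffs V(N, i) = max(K - S_T, 0):
  V(4,0) = 0.000000; V(4,1) = 0.000000; V(4,2) = 0.000000; V(4,3) = 0.173129; V(4,4) = 1.268921
Backward induction: V(k, i) = exp(-r*dt) * [p * V(k+1, i) + (1-p) * V(k+1, i+1)].
  V(3,0) = exp(-r*dt) * [p*0.000000 + (1-p)*0.000000] = 0.000000
  V(3,1) = exp(-r*dt) * [p*0.000000 + (1-p)*0.000000] = 0.000000
  V(3,2) = exp(-r*dt) * [p*0.000000 + (1-p)*0.173129] = 0.077594
  V(3,3) = exp(-r*dt) * [p*0.173129 + (1-p)*1.268921] = 0.662227
  V(2,0) = exp(-r*dt) * [p*0.000000 + (1-p)*0.000000] = 0.000000
  V(2,1) = exp(-r*dt) * [p*0.000000 + (1-p)*0.077594] = 0.034777
  V(2,2) = exp(-r*dt) * [p*0.077594 + (1-p)*0.662227] = 0.338713
  V(1,0) = exp(-r*dt) * [p*0.000000 + (1-p)*0.034777] = 0.015586
  V(1,1) = exp(-r*dt) * [p*0.034777 + (1-p)*0.338713] = 0.170591
  V(0,0) = exp(-r*dt) * [p*0.015586 + (1-p)*0.170591] = 0.084875
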